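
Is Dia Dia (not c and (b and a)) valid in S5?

Tableau for the negation not Dia Dia (not c and (b and a)):
1. not Dia Dia (not c and (b and a)), w0
2. not Dia (not c and (b and a)), w0
3. not (not c and (b and a)), w0
4. not (b and a), w0
5. not a, w0
Accessibility: w0Rw0
The negation has an open branch (countermodel exists).

Not valid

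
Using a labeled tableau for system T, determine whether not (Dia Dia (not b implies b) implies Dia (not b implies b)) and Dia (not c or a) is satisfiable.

Satisfiable

1. not (Dia Dia (not b implies b) implies Dia (not b implies b)) and Dia (not c or a), w0
2. not (Dia Dia (not b implies b) implies Dia (not b implies b)), w0   [and-rule on 1]
3. Dia (not c or a), w0   [and-rule on 1]
4. Dia Dia (not b implies b), w0   [neg-implies-rule on 2]
5. not Dia (not b implies b), w0   [neg-implies-rule on 2]
6. not (not b implies b), w0   [neg-Dia-rule on 5 via w0Rw0]
7. not b, w0   [neg-implies-rule on 6]
8. not c or a, w1   [Dia-rule on 3: fresh world w1, w0Rw1]
9. not (not b implies b), w1   [neg-Dia-rule on 5 via w0Rw1]
10. not b, w1   [neg-implies-rule on 9]
11. a, w1   [or-rule on 8 (branches; this branch)]
12. Dia (not b implies b), w2   [Dia-rule on 4: fresh world w2, w0Rw2]
13. not (not b implies b), w2   [neg-Dia-rule on 5 via w0Rw2]
14. not b, w2   [neg-implies-rule on 13]
15. not b implies b, w3   [Dia-rule on 12: fresh world w3, w2Rw3]
16. b, w3   [implies-rule on 15 (branches; this branch)]
Accessibility: w0Rw0, w0Rw1, w0Rw2, w1Rw1, w2Rw2, w2Rw3, w3Rw3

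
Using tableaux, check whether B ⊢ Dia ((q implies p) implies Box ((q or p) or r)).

Invalid (countermodel exists)

Tableau for the negation not Dia ((q implies p) implies Box ((q or p) or r)):
1. not Dia ((q implies p) implies Box ((q or p) or r)), u
2. not ((q implies p) implies Box ((q or p) or r)), u
3. q implies p, u
4. not Box ((q or p) or r), u
5. p, u
6. not ((q or p) or r), v
7. not (q or p), v
8. not r, v
9. not q, v
10. not p, v
11. not ((q implies p) implies Box ((q or p) or r)), v
12. q implies p, v
13. not Box ((q or p) or r), v
14. not ((q or p) or r), w
15. not (q or p), w
16. not r, w
17. not q, w
18. not p, w
Accessibility: uRu, uRv, vRu, vRv, vRw, wRv, wRw
The negation has an open branch (countermodel exists).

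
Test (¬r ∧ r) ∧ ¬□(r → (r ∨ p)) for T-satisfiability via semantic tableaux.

1. (¬r ∧ r) ∧ ¬□(r → (r ∨ p)), u
2. ¬r ∧ r, u
3. ¬□(r → (r ∨ p)), u
4. ¬r, u
5. r, u
Accessibility: uRu
Branch closes: r and ¬r both at u.
(One branch shown.) All branches close.

Unsatisfiable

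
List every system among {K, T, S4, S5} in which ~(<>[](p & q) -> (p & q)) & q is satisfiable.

K, T, S4

S5-tableau for the formula:
1. ~(<>[](p & q) -> (p & q)) & q, 0
2. ~(<>[](p & q) -> (p & q)), 0
3. q, 0
4. <>[](p & q), 0
5. ~(p & q), 0
6. ~p, 0
7. [](p & q), 1
8. p & q, 0
9. p, 0
Accessibility: 0R0, 0R1, 1R0, 1R1
Branch closes: p and ~p both at 0.
Every branch closes (one shown): unsatisfiable in S5.
S4-tableau for the formula:
1. ~(<>[](p & q) -> (p & q)) & q, 0
2. ~(<>[](p & q) -> (p & q)), 0
3. q, 0
4. <>[](p & q), 0
5. ~(p & q), 0
6. ~p, 0
7. [](p & q), 1
8. p & q, 1
9. p, 1
10. q, 1
Accessibility: 0R0, 0R1, 1R1
Complete open branch: satisfiable in S4, hence also in K, T (this S4-model is also a K-model and a T-model).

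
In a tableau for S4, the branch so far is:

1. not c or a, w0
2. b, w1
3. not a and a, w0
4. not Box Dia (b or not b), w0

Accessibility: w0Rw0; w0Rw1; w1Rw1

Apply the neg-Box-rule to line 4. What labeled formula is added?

a fresh world w2 with w0Rw2, and not Dia (b or not b) at w2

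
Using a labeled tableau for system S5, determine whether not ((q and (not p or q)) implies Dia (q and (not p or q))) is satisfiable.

Unsatisfiable (every branch closes)

1. not ((q and (not p or q)) implies Dia (q and (not p or q))), 0
2. q and (not p or q), 0
3. not Dia (q and (not p or q)), 0
4. q, 0
5. not p or q, 0
6. not (q and (not p or q)), 0
7. not (not p or q), 0
8. p, 0
9. not q, 0
Accessibility: 0R0
Branch closes: q and not q both at 0.
Every branch closes; the branch above is one of them.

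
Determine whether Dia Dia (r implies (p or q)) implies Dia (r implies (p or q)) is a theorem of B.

Tableau for the negation not (Dia Dia (r implies (p or q)) implies Dia (r implies (p or q))):
1. not (Dia Dia (r implies (p or q)) implies Dia (r implies (p or q))), u
2. Dia Dia (r implies (p or q)), u
3. not Dia (r implies (p or q)), u
4. not (r implies (p or q)), u
5. r, u
6. not (p or q), u
7. not p, u
8. not q, u
9. Dia (r implies (p or q)), v
10. not (r implies (p or q)), v
11. r, v
12. not (p or q), v
13. not p, v
14. not q, v
15. r implies (p or q), w
16. p or q, w
17. q, w
Accessibility: uRu, uRv, vRu, vRv, vRw, wRv, wRw
The negation has an open branch (countermodel exists).

No, not valid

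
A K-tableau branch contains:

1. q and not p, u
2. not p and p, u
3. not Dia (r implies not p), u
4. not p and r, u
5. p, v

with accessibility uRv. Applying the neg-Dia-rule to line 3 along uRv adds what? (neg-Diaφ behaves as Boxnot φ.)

not (r implies not p), v

neg-Diaφ behaves as Boxnot φ: propagate the negated body to each accessible world.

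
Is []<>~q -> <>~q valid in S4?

Tableau for the negation ~([]<>~q -> <>~q):
1. ~([]<>~q -> <>~q), 0
2. []<>~q, 0
3. ~<>~q, 0
4. <>~q, 0
5. q, 0
6. ~q, 1
7. <>~q, 1
8. q, 1
Accessibility: 0R0, 0R1, 1R1
Branch closes: q and ~q both at 1.
All branches of the negation close; one closing branch shown above.

Valid in S4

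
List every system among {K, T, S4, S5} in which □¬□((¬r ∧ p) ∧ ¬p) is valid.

K-tableau for the negation ¬□¬□((¬r ∧ p) ∧ ¬p):
1. ¬□¬□((¬r ∧ p) ∧ ¬p), w0
2. □((¬r ∧ p) ∧ ¬p), w1
Accessibility: w0Rw1
Complete open branch: countermodel on a K-frame, so not valid in K.
T-tableau for the negation ¬□¬□((¬r ∧ p) ∧ ¬p):
1. ¬□¬□((¬r ∧ p) ∧ ¬p), w0
2. □((¬r ∧ p) ∧ ¬p), w1
3. (¬r ∧ p) ∧ ¬p, w1
4. ¬r ∧ p, w1
5. ¬p, w1
6. ¬r, w1
7. p, w1
Accessibility: w0Rw0, w0Rw1, w1Rw1
Branch closes: p and ¬p both at w1.
Every branch closes (one shown): valid in T, hence also in S4, S5 (every theorem of T is a theorem of S4 and S5).

T, S4, S5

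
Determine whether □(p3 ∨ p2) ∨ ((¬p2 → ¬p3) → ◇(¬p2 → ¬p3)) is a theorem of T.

Tableau for the negation ¬(□(p3 ∨ p2) ∨ ((¬p2 → ¬p3) → ◇(¬p2 → ¬p3))):
1. ¬(□(p3 ∨ p2) ∨ ((¬p2 → ¬p3) → ◇(¬p2 → ¬p3))), u
2. ¬□(p3 ∨ p2), u   [¬∨-rule on 1]
3. ¬((¬p2 → ¬p3) → ◇(¬p2 → ¬p3)), u   [¬∨-rule on 1]
4. ¬p2 → ¬p3, u   [¬→-rule on 3]
5. ¬◇(¬p2 → ¬p3), u   [¬→-rule on 3]
6. ¬(¬p2 → ¬p3), u   [¬◇-rule on 5 via uRu]
7. ¬p2, u   [¬→-rule on 6]
8. p3, u   [¬→-rule on 6]
9. ¬p3, u   [→-rule on 4 (branches; this branch)]
Accessibility: uRu
Branch closes: p3 and ¬p3 both at u.
Every branch of the negation's tableau closes; the branch above is one of them.

Yes, valid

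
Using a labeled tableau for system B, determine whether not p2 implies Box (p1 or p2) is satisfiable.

1. not p2 implies Box (p1 or p2), 0
2. Box (p1 or p2), 0   [implies-rule on 1 (branches; this branch)]
3. p1 or p2, 0   [Box-rule on 2 via 0R0]
4. p2, 0   [or-rule on 3 (branches; this branch)]
Accessibility: 0R0

Yes, satisfiable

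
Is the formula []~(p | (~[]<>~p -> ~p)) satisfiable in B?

1. []~(p | (~[]<>~p -> ~p)), u
2. ~(p | (~[]<>~p -> ~p)), u
3. ~p, u
4. ~(~[]<>~p -> ~p), u
5. ~[]<>~p, u
6. p, u
Accessibility: uRu
Branch closes: p and ~p both at u.
Every branch closes; the branch above is one of them.

Unsatisfiable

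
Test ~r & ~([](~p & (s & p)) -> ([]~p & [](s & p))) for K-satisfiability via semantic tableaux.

Unsatisfiable

1. ~r & ~([](~p & (s & p)) -> ([]~p & [](s & p))), u
2. ~r, u   [&-rule on 1]
3. ~([](~p & (s & p)) -> ([]~p & [](s & p))), u   [&-rule on 1]
4. [](~p & (s & p)), u   [~->-rule on 3]
5. ~([]~p & [](s & p)), u   [~->-rule on 3]
6. ~[](s & p), u   [~&-rule on 5 (branches; this branch)]
7. ~(s & p), v   [~[]-rule on 6: fresh world v, uRv]
8. ~p & (s & p), v   [[]-rule on 4 via uRv]
9. ~p, v   [&-rule on 8]
10. s & p, v   [&-rule on 8]
11. s, v   [&-rule on 10]
12. p, v   [&-rule on 10]
Accessibility: uRv
Branch closes: p and ~p both at v.
All branches of the tableau close; one closing branch shown above.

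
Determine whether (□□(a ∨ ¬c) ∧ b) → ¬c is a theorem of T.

Tableau for the negation ¬((□□(a ∨ ¬c) ∧ b) → ¬c):
1. ¬((□□(a ∨ ¬c) ∧ b) → ¬c), w0
2. □□(a ∨ ¬c) ∧ b, w0
3. c, w0
4. □□(a ∨ ¬c), w0
5. b, w0
6. □(a ∨ ¬c), w0
7. a ∨ ¬c, w0
8. a, w0
Accessibility: w0Rw0
The negation has an open branch (countermodel exists).

Invalid (countermodel exists)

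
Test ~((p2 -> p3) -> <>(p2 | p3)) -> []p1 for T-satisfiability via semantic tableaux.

Satisfiable

1. ~((p2 -> p3) -> <>(p2 | p3)) -> []p1, u
2. []p1, u
3. p1, u
Accessibility: uRu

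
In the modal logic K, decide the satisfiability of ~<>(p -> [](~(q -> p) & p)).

1. ~<>(p -> [](~(q -> p) & p)), 0

Satisfiable (open branch found)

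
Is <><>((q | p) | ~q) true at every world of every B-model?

Valid in B

Tableau for the negation ~<><>((q | p) | ~q):
1. ~<><>((q | p) | ~q), w0
2. ~<>((q | p) | ~q), w0
3. ~((q | p) | ~q), w0
4. ~(q | p), w0
5. q, w0
6. ~q, w0
7. ~p, w0
Accessibility: w0Rw0
Branch closes: q and ~q both at w0.
Every branch of the negation's tableau closes; the branch above is one of them.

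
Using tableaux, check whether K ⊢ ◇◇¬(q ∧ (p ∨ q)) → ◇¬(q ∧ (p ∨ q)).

Tableau for the negation ¬(◇◇¬(q ∧ (p ∨ q)) → ◇¬(q ∧ (p ∨ q))):
1. ¬(◇◇¬(q ∧ (p ∨ q)) → ◇¬(q ∧ (p ∨ q))), 0
2. ◇◇¬(q ∧ (p ∨ q)), 0
3. ¬◇¬(q ∧ (p ∨ q)), 0
4. ◇¬(q ∧ (p ∨ q)), 1
5. q ∧ (p ∨ q), 1
6. q, 1
7. p ∨ q, 1
8. ¬(q ∧ (p ∨ q)), 2
9. ¬(p ∨ q), 2
10. ¬p, 2
11. ¬q, 2
Accessibility: 0R1, 1R2
The negation has an open branch (countermodel exists).

Invalid (countermodel exists)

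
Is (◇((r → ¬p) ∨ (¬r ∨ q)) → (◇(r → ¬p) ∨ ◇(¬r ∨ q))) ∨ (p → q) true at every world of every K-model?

Yes, valid

Tableau for the negation ¬((◇((r → ¬p) ∨ (¬r ∨ q)) → (◇(r → ¬p) ∨ ◇(¬r ∨ q))) ∨ (p → q)):
1. ¬((◇((r → ¬p) ∨ (¬r ∨ q)) → (◇(r → ¬p) ∨ ◇(¬r ∨ q))) ∨ (p → q)), 0
2. ¬(◇((r → ¬p) ∨ (¬r ∨ q)) → (◇(r → ¬p) ∨ ◇(¬r ∨ q))), 0
3. ¬(p → q), 0
4. ◇((r → ¬p) ∨ (¬r ∨ q)), 0
5. ¬(◇(r → ¬p) ∨ ◇(¬r ∨ q)), 0
6. p, 0
7. ¬q, 0
8. ¬◇(r → ¬p), 0
9. ¬◇(¬r ∨ q), 0
10. (r → ¬p) ∨ (¬r ∨ q), 1
11. ¬(r → ¬p), 1
12. r, 1
13. p, 1
14. ¬(¬r ∨ q), 1
15. ¬q, 1
16. ¬r ∨ q, 1
17. q, 1
Accessibility: 0R1
Branch closes: q and ¬q both at 1.
All branches of the negation close; one closing branch shown above.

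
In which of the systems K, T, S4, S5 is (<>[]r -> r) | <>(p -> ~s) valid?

S5-tableau for the negation ~((<>[]r -> r) | <>(p -> ~s)):
1. ~((<>[]r -> r) | <>(p -> ~s)), w0
2. ~(<>[]r -> r), w0
3. ~<>(p -> ~s), w0
4. <>[]r, w0
5. ~r, w0
6. ~(p -> ~s), w0
7. p, w0
8. s, w0
9. []r, w1
10. ~(p -> ~s), w1
11. p, w1
12. s, w1
13. r, w0
Accessibility: w0Rw0, w0Rw1, w1Rw0, w1Rw1
Branch closes: r and ~r both at w0.
Every branch closes (one shown): valid in S5.
S4-tableau for the negation ~((<>[]r -> r) | <>(p -> ~s)):
1. ~((<>[]r -> r) | <>(p -> ~s)), w0
2. ~(<>[]r -> r), w0
3. ~<>(p -> ~s), w0
4. <>[]r, w0
5. ~r, w0
6. ~(p -> ~s), w0
7. p, w0
8. s, w0
9. []r, w1
10. ~(p -> ~s), w1
11. p, w1
12. s, w1
13. r, w1
Accessibility: w0Rw0, w0Rw1, w1Rw1
Complete open branch: countermodel on an S4-frame, so not valid in S4, nor in K, T (the same frame is also a K-frame and a T-frame).

S5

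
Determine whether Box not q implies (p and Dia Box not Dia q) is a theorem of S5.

Tableau for the negation not (Box not q implies (p and Dia Box not Dia q)):
1. not (Box not q implies (p and Dia Box not Dia q)), 0
2. Box not q, 0
3. not (p and Dia Box not Dia q), 0
4. not q, 0
5. not p, 0
Accessibility: 0R0
The negation has an open branch (countermodel exists).

Not valid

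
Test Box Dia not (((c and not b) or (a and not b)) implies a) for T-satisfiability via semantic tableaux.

Satisfiable

1. Box Dia not (((c and not b) or (a and not b)) implies a), u
2. Dia not (((c and not b) or (a and not b)) implies a), u
3. not (((c and not b) or (a and not b)) implies a), v
4. (c and not b) or (a and not b), v
5. not a, v
6. Dia not (((c and not b) or (a and not b)) implies a), v
7. c and not b, v
8. c, v
9. not b, v
10. not (((c and not b) or (a and not b)) implies a), w
11. (c and not b) or (a and not b), w
12. not a, w
13. c and not b, w
14. c, w
15. not b, w
Accessibility: uRu, uRv, vRv, vRw, wRw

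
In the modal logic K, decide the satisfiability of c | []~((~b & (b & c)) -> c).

1. c | []~((~b & (b & c)) -> c), u
2. []~((~b & (b & c)) -> c), u

Satisfiable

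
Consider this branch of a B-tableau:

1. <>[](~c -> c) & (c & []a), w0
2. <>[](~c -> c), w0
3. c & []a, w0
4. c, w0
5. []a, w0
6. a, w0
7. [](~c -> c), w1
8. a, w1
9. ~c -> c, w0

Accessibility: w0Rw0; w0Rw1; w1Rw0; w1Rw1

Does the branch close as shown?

No world carries both an atom and its negation.

No, open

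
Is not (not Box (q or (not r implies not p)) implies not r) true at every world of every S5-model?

Tableau for the negation not Box (q or (not r implies not p)) implies not r:
1. not Box (q or (not r implies not p)) implies not r, 0
2. not r, 0
Accessibility: 0R0
The negation has an open branch (countermodel exists).

No, not valid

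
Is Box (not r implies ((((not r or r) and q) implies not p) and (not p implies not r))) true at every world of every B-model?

Tableau for the negation not Box (not r implies ((((not r or r) and q) implies not p) and (not p implies not r))):
1. not Box (not r implies ((((not r or r) and q) implies not p) and (not p implies not r))), w0
2. not (not r implies ((((not r or r) and q) implies not p) and (not p implies not r))), w1   [neg-Box-rule on 1: fresh world w1, w0Rw1]
3. not r, w1   [neg-implies-rule on 2]
4. not ((((not r or r) and q) implies not p) and (not p implies not r)), w1   [neg-implies-rule on 2]
5. not (((not r or r) and q) implies not p), w1   [neg-and-rule on 4 (branches; this branch)]
6. (not r or r) and q, w1   [neg-implies-rule on 5]
7. p, w1   [neg-implies-rule on 5]
8. not r or r, w1   [and-rule on 6]
9. q, w1   [and-rule on 6]
Accessibility: w0Rw0, w0Rw1, w1Rw0, w1Rw1
The negation has an open branch (countermodel exists).

No, not valid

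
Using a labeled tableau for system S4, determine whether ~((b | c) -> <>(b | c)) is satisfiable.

No, unsatisfiable

1. ~((b | c) -> <>(b | c)), u
2. b | c, u   [~->-rule on 1]
3. ~<>(b | c), u   [~->-rule on 1]
4. ~(b | c), u   [~<>-rule on 3 via uRu]
5. ~b, u   [~|-rule on 4]
6. ~c, u   [~|-rule on 4]
7. c, u   [|-rule on 2 (branches; this branch)]
Accessibility: uRu
Branch closes: c and ~c both at u.
(One branch shown.) All branches close.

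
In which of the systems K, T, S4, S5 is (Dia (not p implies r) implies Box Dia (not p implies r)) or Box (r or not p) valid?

S5-tableau for the negation not ((Dia (not p implies r) implies Box Dia (not p implies r)) or Box (r or not p)):
1. not ((Dia (not p implies r) implies Box Dia (not p implies r)) or Box (r or not p)), w0
2. not (Dia (not p implies r) implies Box Dia (not p implies r)), w0   [neg-or-rule on 1]
3. not Box (r or not p), w0   [neg-or-rule on 1]
4. Dia (not p implies r), w0   [neg-implies-rule on 2]
5. not Box Dia (not p implies r), w0   [neg-implies-rule on 2]
6. not (r or not p), w1   [neg-Box-rule on 3: fresh world w1, w0Rw1]
7. not r, w1   [neg-or-rule on 6]
8. p, w1   [neg-or-rule on 6]
9. not p implies r, w2   [Dia-rule on 4: fresh world w2, w0Rw2]
10. r, w2   [implies-rule on 9 (branches; this branch)]
11. not Dia (not p implies r), w3   [neg-Box-rule on 5: fresh world w3, w0Rw3]
12. not (not p implies r), w0   [neg-Dia-rule on 11 via w3Rw0]
13. not p, w0   [neg-implies-rule on 12]
14. not r, w0   [neg-implies-rule on 12]
15. not (not p implies r), w1   [neg-Dia-rule on 11 via w3Rw1]
16. not p, w1   [neg-implies-rule on 15]
Accessibility: w0Rw0, w0Rw1, w0Rw2, w0Rw3, w1Rw0, w1Rw1, w1Rw2, w1Rw3, w2Rw0, w2Rw1, w2Rw2, w2Rw3, w3Rw0, w3Rw1, w3Rw2, w3Rw3
Branch closes: p and not p both at w1.
Every branch closes (one shown): valid in S5.
S4-tableau for the negation not ((Dia (not p implies r) implies Box Dia (not p implies r)) or Box (r or not p)):
1. not ((Dia (not p implies r) implies Box Dia (not p implies r)) or Box (r or not p)), w0
2. not (Dia (not p implies r) implies Box Dia (not p implies r)), w0   [neg-or-rule on 1]
3. not Box (r or not p), w0   [neg-or-rule on 1]
4. Dia (not p implies r), w0   [neg-implies-rule on 2]
5. not Box Dia (not p implies r), w0   [neg-implies-rule on 2]
6. not (r or not p), w1   [neg-Box-rule on 3: fresh world w1, w0Rw1]
7. not r, w1   [neg-or-rule on 6]
8. p, w1   [neg-or-rule on 6]
9. not p implies r, w2   [Dia-rule on 4: fresh world w2, w0Rw2]
10. r, w2   [implies-rule on 9 (branches; this branch)]
11. not Dia (not p implies r), w3   [neg-Box-rule on 5: fresh world w3, w0Rw3]
12. not (not p implies r), w3   [neg-Dia-rule on 11 via w3Rw3]
13. not p, w3   [neg-implies-rule on 12]
14. not r, w3   [neg-implies-rule on 12]
Accessibility: w0Rw0, w0Rw1, w0Rw2, w0Rw3, w1Rw1, w2Rw2, w3Rw3
Complete open branch: countermodel on an S4-frame, so not valid in S4, nor in K, T (the same frame is also a K-frame and a T-frame).

S5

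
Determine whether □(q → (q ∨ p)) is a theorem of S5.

Tableau for the negation ¬□(q → (q ∨ p)):
1. ¬□(q → (q ∨ p)), w0
2. ¬(q → (q ∨ p)), w1   [¬□-rule on 1: fresh world w1, w0Rw1]
3. q, w1   [¬→-rule on 2]
4. ¬(q ∨ p), w1   [¬→-rule on 2]
5. ¬q, w1   [¬∨-rule on 4]
6. ¬p, w1   [¬∨-rule on 4]
Accessibility: w0Rw0, w0Rw1, w1Rw0, w1Rw1
Branch closes: q and ¬q both at w1.
All branches of the negation close; one closing branch shown above.

Yes, valid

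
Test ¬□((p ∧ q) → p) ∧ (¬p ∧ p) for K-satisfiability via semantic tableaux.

Unsatisfiable (every branch closes)

1. ¬□((p ∧ q) → p) ∧ (¬p ∧ p), u
2. ¬□((p ∧ q) → p), u
3. ¬p ∧ p, u
4. ¬p, u
5. p, u
Branch closes: p and ¬p both at u.
All branches of the tableau close; one closing branch shown above.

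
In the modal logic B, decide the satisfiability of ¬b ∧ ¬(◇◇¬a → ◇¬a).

Yes, satisfiable

1. ¬b ∧ ¬(◇◇¬a → ◇¬a), 0
2. ¬b, 0
3. ¬(◇◇¬a → ◇¬a), 0
4. ◇◇¬a, 0
5. ¬◇¬a, 0
6. a, 0
7. ◇¬a, 1
8. a, 1
9. ¬a, 2
Accessibility: 0R0, 0R1, 1R0, 1R1, 1R2, 2R1, 2R2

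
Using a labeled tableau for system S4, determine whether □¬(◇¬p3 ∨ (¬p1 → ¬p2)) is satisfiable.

Satisfiable

1. □¬(◇¬p3 ∨ (¬p1 → ¬p2)), u
2. ¬(◇¬p3 ∨ (¬p1 → ¬p2)), u
3. ¬◇¬p3, u
4. ¬(¬p1 → ¬p2), u
5. ¬p1, u
6. p2, u
7. p3, u
Accessibility: uRu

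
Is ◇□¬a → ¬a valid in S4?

Tableau for the negation ¬(◇□¬a → ¬a):
1. ¬(◇□¬a → ¬a), 0
2. ◇□¬a, 0
3. a, 0
4. □¬a, 1
5. ¬a, 1
Accessibility: 0R0, 0R1, 1R1
The negation has an open branch (countermodel exists).

No, not valid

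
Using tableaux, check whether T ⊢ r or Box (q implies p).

Tableau for the negation not (r or Box (q implies p)):
1. not (r or Box (q implies p)), u
2. not r, u
3. not Box (q implies p), u
4. not (q implies p), v
5. q, v
6. not p, v
Accessibility: uRu, uRv, vRv
The negation has an open branch (countermodel exists).

Not valid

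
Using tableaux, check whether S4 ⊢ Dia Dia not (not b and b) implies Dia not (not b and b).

Valid

Tableau for the negation not (Dia Dia not (not b and b) implies Dia not (not b and b)):
1. not (Dia Dia not (not b and b) implies Dia not (not b and b)), 0
2. Dia Dia not (not b and b), 0
3. not Dia not (not b and b), 0
4. not b and b, 0
5. not b, 0
6. b, 0
Accessibility: 0R0
Branch closes: b and not b both at 0.
All branches of the negation close; one closing branch shown above.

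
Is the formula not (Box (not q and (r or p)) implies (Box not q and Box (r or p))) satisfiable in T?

1. not (Box (not q and (r or p)) implies (Box not q and Box (r or p))), 0
2. Box (not q and (r or p)), 0
3. not (Box not q and Box (r or p)), 0
4. not q and (r or p), 0
5. not q, 0
6. r or p, 0
7. not Box (r or p), 0
8. p, 0
9. not (r or p), 1
10. not r, 1
11. not p, 1
12. not q and (r or p), 1
13. not q, 1
14. r or p, 1
15. p, 1
Accessibility: 0R0, 0R1, 1R1
Branch closes: p and not p both at 1.
Every branch closes; the branch above is one of them.

No, unsatisfiable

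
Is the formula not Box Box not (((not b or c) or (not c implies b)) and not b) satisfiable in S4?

Satisfiable

1. not Box Box not (((not b or c) or (not c implies b)) and not b), w0
2. not Box not (((not b or c) or (not c implies b)) and not b), w1   [neg-Box-rule on 1: fresh world w1, w0Rw1]
3. ((not b or c) or (not c implies b)) and not b, w2   [neg-Box-rule on 2: fresh world w2, w1Rw2]
4. (not b or c) or (not c implies b), w2   [and-rule on 3]
5. not b, w2   [and-rule on 3]
6. not c implies b, w2   [or-rule on 4 (branches; this branch)]
7. c, w2   [implies-rule on 6 (branches; this branch)]
Accessibility: w0Rw0, w0Rw1, w0Rw2, w1Rw1, w1Rw2, w2Rw2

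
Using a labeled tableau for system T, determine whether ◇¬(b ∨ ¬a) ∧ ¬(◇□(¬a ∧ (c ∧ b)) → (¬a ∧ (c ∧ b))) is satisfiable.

Satisfiable

1. ◇¬(b ∨ ¬a) ∧ ¬(◇□(¬a ∧ (c ∧ b)) → (¬a ∧ (c ∧ b))), u
2. ◇¬(b ∨ ¬a), u   [∧-rule on 1]
3. ¬(◇□(¬a ∧ (c ∧ b)) → (¬a ∧ (c ∧ b))), u   [∧-rule on 1]
4. ◇□(¬a ∧ (c ∧ b)), u   [¬→-rule on 3]
5. ¬(¬a ∧ (c ∧ b)), u   [¬→-rule on 3]
6. ¬(c ∧ b), u   [¬∧-rule on 5 (branches; this branch)]
7. ¬b, u   [¬∧-rule on 6 (branches; this branch)]
8. ¬(b ∨ ¬a), v   [◇-rule on 2: fresh world v, uRv]
9. ¬b, v   [¬∨-rule on 8]
10. a, v   [¬∨-rule on 8]
11. □(¬a ∧ (c ∧ b)), w   [◇-rule on 4: fresh world w, uRw]
12. ¬a ∧ (c ∧ b), w   [□-rule on 11 via wRw]
13. ¬a, w   [∧-rule on 12]
14. c ∧ b, w   [∧-rule on 12]
15. c, w   [∧-rule on 14]
16. b, w   [∧-rule on 14]
Accessibility: uRu, uRv, uRw, vRv, wRw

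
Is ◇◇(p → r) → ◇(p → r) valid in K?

Not valid

Tableau for the negation ¬(◇◇(p → r) → ◇(p → r)):
1. ¬(◇◇(p → r) → ◇(p → r)), u
2. ◇◇(p → r), u
3. ¬◇(p → r), u
4. ◇(p → r), v
5. ¬(p → r), v
6. p, v
7. ¬r, v
8. p → r, w
9. r, w
Accessibility: uRv, vRw
The negation has an open branch (countermodel exists).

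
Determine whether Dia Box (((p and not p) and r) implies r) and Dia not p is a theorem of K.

Not valid

Tableau for the negation not (Dia Box (((p and not p) and r) implies r) and Dia not p):
1. not (Dia Box (((p and not p) and r) implies r) and Dia not p), w0
2. not Dia not p, w0   [neg-and-rule on 1 (branches; this branch)]
The negation has an open branch (countermodel exists).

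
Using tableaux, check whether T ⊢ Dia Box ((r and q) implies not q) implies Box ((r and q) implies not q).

Tableau for the negation not (Dia Box ((r and q) implies not q) implies Box ((r and q) implies not q)):
1. not (Dia Box ((r and q) implies not q) implies Box ((r and q) implies not q)), 0
2. Dia Box ((r and q) implies not q), 0
3. not Box ((r and q) implies not q), 0
4. Box ((r and q) implies not q), 1
5. (r and q) implies not q, 1
6. not q, 1
7. not ((r and q) implies not q), 2
8. r and q, 2
9. q, 2
10. r, 2
Accessibility: 0R0, 0R1, 0R2, 1R1, 2R2
The negation has an open branch (countermodel exists).

No, not valid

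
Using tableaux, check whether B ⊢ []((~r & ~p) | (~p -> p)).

Tableau for the negation ~[]((~r & ~p) | (~p -> p)):
1. ~[]((~r & ~p) | (~p -> p)), 0
2. ~((~r & ~p) | (~p -> p)), 1
3. ~(~r & ~p), 1
4. ~(~p -> p), 1
5. ~p, 1
6. r, 1
Accessibility: 0R0, 0R1, 1R0, 1R1
The negation has an open branch (countermodel exists).

Invalid (countermodel exists)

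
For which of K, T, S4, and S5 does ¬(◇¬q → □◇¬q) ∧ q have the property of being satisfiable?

S4-tableau for the formula:
1. ¬(◇¬q → □◇¬q) ∧ q, u
2. ¬(◇¬q → □◇¬q), u
3. q, u
4. ◇¬q, u
5. ¬□◇¬q, u
6. ¬q, v
7. ¬◇¬q, w
8. q, w
Accessibility: uRu, uRv, uRw, vRv, wRw
Complete open branch: satisfiable in S4, hence also in K, T (this S4-model is also a K-model and a T-model).
S5-tableau for the formula:
1. ¬(◇¬q → □◇¬q) ∧ q, u
2. ¬(◇¬q → □◇¬q), u
3. q, u
4. ◇¬q, u
5. ¬□◇¬q, u
6. ¬q, v
7. ¬◇¬q, w
8. q, v
Accessibility: uRu, uRv, uRw, vRu, vRv, vRw, wRu, wRv, wRw
Branch closes: q and ¬q both at v.
Every branch closes (one shown): unsatisfiable in S5.

K, T, S4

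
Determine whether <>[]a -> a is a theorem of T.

Tableau for the negation ~(<>[]a -> a):
1. ~(<>[]a -> a), u
2. <>[]a, u
3. ~a, u
4. []a, v
5. a, v
Accessibility: uRu, uRv, vRv
The negation has an open branch (countermodel exists).

Not valid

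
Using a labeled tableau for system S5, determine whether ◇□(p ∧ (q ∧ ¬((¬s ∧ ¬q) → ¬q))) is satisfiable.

1. ◇□(p ∧ (q ∧ ¬((¬s ∧ ¬q) → ¬q))), 0
2. □(p ∧ (q ∧ ¬((¬s ∧ ¬q) → ¬q))), 1
3. p ∧ (q ∧ ¬((¬s ∧ ¬q) → ¬q)), 0
4. p, 0
5. q ∧ ¬((¬s ∧ ¬q) → ¬q), 0
6. q, 0
7. ¬((¬s ∧ ¬q) → ¬q), 0
8. ¬s ∧ ¬q, 0
9. ¬s, 0
10. ¬q, 0
Accessibility: 0R0, 0R1, 1R0, 1R1
Branch closes: q and ¬q both at 0.
(One branch shown.) All branches close.

Unsatisfiable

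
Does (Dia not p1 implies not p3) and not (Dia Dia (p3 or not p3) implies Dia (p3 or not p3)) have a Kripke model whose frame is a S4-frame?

1. (Dia not p1 implies not p3) and not (Dia Dia (p3 or not p3) implies Dia (p3 or not p3)), w0
2. Dia not p1 implies not p3, w0
3. not (Dia Dia (p3 or not p3) implies Dia (p3 or not p3)), w0
4. Dia Dia (p3 or not p3), w0
5. not Dia (p3 or not p3), w0
6. not (p3 or not p3), w0
7. not p3, w0
8. p3, w0
Accessibility: w0Rw0
Branch closes: p3 and not p3 both at w0.
All branches of the tableau close; one closing branch shown above.

No, unsatisfiable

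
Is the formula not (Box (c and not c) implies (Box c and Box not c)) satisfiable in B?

1. not (Box (c and not c) implies (Box c and Box not c)), 0
2. Box (c and not c), 0
3. not (Box c and Box not c), 0
4. c and not c, 0
5. c, 0
6. not c, 0
Accessibility: 0R0
Branch closes: c and not c both at 0.
All branches of the tableau close; one closing branch shown above.

No, unsatisfiable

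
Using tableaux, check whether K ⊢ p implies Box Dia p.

Tableau for the negation not (p implies Box Dia p):
1. not (p implies Box Dia p), 0
2. p, 0
3. not Box Dia p, 0
4. not Dia p, 1
Accessibility: 0R1
The negation has an open branch (countermodel exists).

Not valid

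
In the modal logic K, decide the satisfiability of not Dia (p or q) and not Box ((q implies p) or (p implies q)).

No, unsatisfiable

1. not Dia (p or q) and not Box ((q implies p) or (p implies q)), 0
2. not Dia (p or q), 0   [and-rule on 1]
3. not Box ((q implies p) or (p implies q)), 0   [and-rule on 1]
4. not ((q implies p) or (p implies q)), 1   [neg-Box-rule on 3: fresh world 1, 0R1]
5. not (q implies p), 1   [neg-or-rule on 4]
6. not (p implies q), 1   [neg-or-rule on 4]
7. q, 1   [neg-implies-rule on 5]
8. not p, 1   [neg-implies-rule on 5]
9. p, 1   [neg-implies-rule on 6]
10. not q, 1   [neg-implies-rule on 6]
Accessibility: 0R1
Branch closes: p and not p both at 1.
(One branch shown.) All branches close.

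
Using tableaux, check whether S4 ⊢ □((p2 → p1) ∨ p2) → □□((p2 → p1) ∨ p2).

Valid in S4

Tableau for the negation ¬(□((p2 → p1) ∨ p2) → □□((p2 → p1) ∨ p2)):
1. ¬(□((p2 → p1) ∨ p2) → □□((p2 → p1) ∨ p2)), u
2. □((p2 → p1) ∨ p2), u
3. ¬□□((p2 → p1) ∨ p2), u
4. (p2 → p1) ∨ p2, u
5. p2 → p1, u
6. p1, u
7. ¬□((p2 → p1) ∨ p2), v
8. (p2 → p1) ∨ p2, v
9. p2 → p1, v
10. p1, v
11. ¬((p2 → p1) ∨ p2), w
12. ¬(p2 → p1), w
13. ¬p2, w
14. p2, w
15. ¬p1, w
Accessibility: uRu, uRv, uRw, vRv, vRw, wRw
Branch closes: p2 and ¬p2 both at w.
All branches of the negation close; one closing branch shown above.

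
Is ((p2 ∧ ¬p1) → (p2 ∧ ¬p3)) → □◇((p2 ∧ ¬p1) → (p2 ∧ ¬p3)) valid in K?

Tableau for the negation ¬(((p2 ∧ ¬p1) → (p2 ∧ ¬p3)) → □◇((p2 ∧ ¬p1) → (p2 ∧ ¬p3))):
1. ¬(((p2 ∧ ¬p1) → (p2 ∧ ¬p3)) → □◇((p2 ∧ ¬p1) → (p2 ∧ ¬p3))), u
2. (p2 ∧ ¬p1) → (p2 ∧ ¬p3), u   [¬→-rule on 1]
3. ¬□◇((p2 ∧ ¬p1) → (p2 ∧ ¬p3)), u   [¬→-rule on 1]
4. p2 ∧ ¬p3, u   [→-rule on 2 (branches; this branch)]
5. p2, u   [∧-rule on 4]
6. ¬p3, u   [∧-rule on 4]
7. ¬◇((p2 ∧ ¬p1) → (p2 ∧ ¬p3)), v   [¬□-rule on 3: fresh world v, uRv]
Accessibility: uRv
The negation has an open branch (countermodel exists).

No, not valid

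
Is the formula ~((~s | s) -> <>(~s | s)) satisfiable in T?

1. ~((~s | s) -> <>(~s | s)), 0
2. ~s | s, 0
3. ~<>(~s | s), 0
4. ~(~s | s), 0
5. s, 0
6. ~s, 0
Accessibility: 0R0
Branch closes: s and ~s both at 0.
All branches of the tableau close; one closing branch shown above.

Unsatisfiable (every branch closes)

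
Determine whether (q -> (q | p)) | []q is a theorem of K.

Tableau for the negation ~((q -> (q | p)) | []q):
1. ~((q -> (q | p)) | []q), 0
2. ~(q -> (q | p)), 0   [~|-rule on 1]
3. ~[]q, 0   [~|-rule on 1]
4. q, 0   [~->-rule on 2]
5. ~(q | p), 0   [~->-rule on 2]
6. ~q, 0   [~|-rule on 5]
7. ~p, 0   [~|-rule on 5]
Branch closes: q and ~q both at 0.
Every branch of the negation's tableau closes; the branch above is one of them.

Valid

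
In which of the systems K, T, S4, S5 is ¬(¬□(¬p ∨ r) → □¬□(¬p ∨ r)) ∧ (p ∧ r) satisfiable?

K, T, S4

S4-tableau for the formula:
1. ¬(¬□(¬p ∨ r) → □¬□(¬p ∨ r)) ∧ (p ∧ r), 0
2. ¬(¬□(¬p ∨ r) → □¬□(¬p ∨ r)), 0
3. p ∧ r, 0
4. ¬□(¬p ∨ r), 0
5. ¬□¬□(¬p ∨ r), 0
6. p, 0
7. r, 0
8. ¬(¬p ∨ r), 1
9. p, 1
10. ¬r, 1
11. □(¬p ∨ r), 2
12. ¬p ∨ r, 2
13. r, 2
Accessibility: 0R0, 0R1, 0R2, 1R1, 2R2
Complete open branch: satisfiable in S4, hence also in K, T (this S4-model is also a K-model and a T-model).
S5-tableau for the formula:
1. ¬(¬□(¬p ∨ r) → □¬□(¬p ∨ r)) ∧ (p ∧ r), 0
2. ¬(¬□(¬p ∨ r) → □¬□(¬p ∨ r)), 0
3. p ∧ r, 0
4. ¬□(¬p ∨ r), 0
5. ¬□¬□(¬p ∨ r), 0
6. p, 0
7. r, 0
8. ¬(¬p ∨ r), 1
9. p, 1
10. ¬r, 1
11. □(¬p ∨ r), 2
12. ¬p ∨ r, 0
13. ¬p ∨ r, 1
14. ¬p ∨ r, 2
15. r, 1
Accessibility: 0R0, 0R1, 0R2, 1R0, 1R1, 1R2, 2R0, 2R1, 2R2
Branch closes: r and ¬r both at 1.
Every branch closes (one shown): unsatisfiable in S5.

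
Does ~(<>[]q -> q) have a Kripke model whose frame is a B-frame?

Unsatisfiable (every branch closes)

1. ~(<>[]q -> q), u
2. <>[]q, u   [~->-rule on 1]
3. ~q, u   [~->-rule on 1]
4. []q, v   [<>-rule on 2: fresh world v, uRv]
5. q, u   [[]-rule on 4 via vRu]
Accessibility: uRu, uRv, vRu, vRv
Branch closes: q and ~q both at u.
All branches of the tableau close; one closing branch shown above.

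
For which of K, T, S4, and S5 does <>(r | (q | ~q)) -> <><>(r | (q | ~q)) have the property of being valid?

K-tableau for the negation ~(<>(r | (q | ~q)) -> <><>(r | (q | ~q))):
1. ~(<>(r | (q | ~q)) -> <><>(r | (q | ~q))), u
2. <>(r | (q | ~q)), u   [~->-rule on 1]
3. ~<><>(r | (q | ~q)), u   [~->-rule on 1]
4. r | (q | ~q), v   [<>-rule on 2: fresh world v, uRv]
5. ~<>(r | (q | ~q)), v   [~<>-rule on 3 via uRv]
6. q | ~q, v   [|-rule on 4 (branches; this branch)]
7. ~q, v   [|-rule on 6 (branches; this branch)]
Accessibility: uRv
Complete open branch: countermodel on a K-frame, so not valid in K.
T-tableau for the negation ~(<>(r | (q | ~q)) -> <><>(r | (q | ~q))):
1. ~(<>(r | (q | ~q)) -> <><>(r | (q | ~q))), u
2. <>(r | (q | ~q)), u   [~->-rule on 1]
3. ~<><>(r | (q | ~q)), u   [~->-rule on 1]
4. ~<>(r | (q | ~q)), u   [~<>-rule on 3 via uRu]
5. ~(r | (q | ~q)), u   [~<>-rule on 4 via uRu]
6. ~r, u   [~|-rule on 5]
7. ~(q | ~q), u   [~|-rule on 5]
8. ~q, u   [~|-rule on 7]
9. q, u   [~|-rule on 7]
Accessibility: uRu
Branch closes: q and ~q both at u.
Every branch closes (one shown): valid in T, hence also in S4, S5 (every theorem of T is a theorem of S4 and S5).

T, S4, S5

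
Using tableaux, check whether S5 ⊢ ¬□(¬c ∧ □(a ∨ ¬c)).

Invalid (countermodel exists)

Tableau for the negation □(¬c ∧ □(a ∨ ¬c)):
1. □(¬c ∧ □(a ∨ ¬c)), 0
2. ¬c ∧ □(a ∨ ¬c), 0
3. ¬c, 0
4. □(a ∨ ¬c), 0
5. a ∨ ¬c, 0
Accessibility: 0R0
The negation has an open branch (countermodel exists).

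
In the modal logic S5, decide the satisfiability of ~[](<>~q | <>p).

Satisfiable

1. ~[](<>~q | <>p), w0
2. ~(<>~q | <>p), w1
3. ~<>~q, w1
4. ~<>p, w1
5. q, w0
6. q, w1
7. ~p, w0
8. ~p, w1
Accessibility: w0Rw0, w0Rw1, w1Rw0, w1Rw1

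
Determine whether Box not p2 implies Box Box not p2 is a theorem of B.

Tableau for the negation not (Box not p2 implies Box Box not p2):
1. not (Box not p2 implies Box Box not p2), u
2. Box not p2, u   [neg-implies-rule on 1]
3. not Box Box not p2, u   [neg-implies-rule on 1]
4. not p2, u   [Box-rule on 2 via uRu]
5. not Box not p2, v   [neg-Box-rule on 3: fresh world v, uRv]
6. not p2, v   [Box-rule on 2 via uRv]
7. p2, w   [neg-Box-rule on 5: fresh world w, vRw]
Accessibility: uRu, uRv, vRu, vRv, vRw, wRv, wRw
The negation has an open branch (countermodel exists).

Not valid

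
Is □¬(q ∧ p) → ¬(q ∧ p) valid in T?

Tableau for the negation ¬(□¬(q ∧ p) → ¬(q ∧ p)):
1. ¬(□¬(q ∧ p) → ¬(q ∧ p)), w0
2. □¬(q ∧ p), w0
3. q ∧ p, w0
4. q, w0
5. p, w0
6. ¬(q ∧ p), w0
7. ¬p, w0
Accessibility: w0Rw0
Branch closes: p and ¬p both at w0.
Every branch of the negation's tableau closes; the branch above is one of them.

Yes, valid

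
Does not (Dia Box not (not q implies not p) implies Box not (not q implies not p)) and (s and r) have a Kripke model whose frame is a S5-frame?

No, unsatisfiable

1. not (Dia Box not (not q implies not p) implies Box not (not q implies not p)) and (s and r), w0
2. not (Dia Box not (not q implies not p) implies Box not (not q implies not p)), w0
3. s and r, w0
4. Dia Box not (not q implies not p), w0
5. not Box not (not q implies not p), w0
6. s, w0
7. r, w0
8. Box not (not q implies not p), w1
9. not (not q implies not p), w0
10. not q, w0
11. p, w0
12. not (not q implies not p), w1
13. not q, w1
14. p, w1
15. not q implies not p, w2
16. not (not q implies not p), w2
17. not q, w2
18. p, w2
19. not p, w2
Accessibility: w0Rw0, w0Rw1, w0Rw2, w1Rw0, w1Rw1, w1Rw2, w2Rw0, w2Rw1, w2Rw2
Branch closes: p and not p both at w2.
Every branch closes; the branch above is one of them.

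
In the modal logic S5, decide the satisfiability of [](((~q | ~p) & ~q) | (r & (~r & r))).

Satisfiable

1. [](((~q | ~p) & ~q) | (r & (~r & r))), 0
2. ((~q | ~p) & ~q) | (r & (~r & r)), 0
3. (~q | ~p) & ~q, 0
4. ~q | ~p, 0
5. ~q, 0
6. ~p, 0
Accessibility: 0R0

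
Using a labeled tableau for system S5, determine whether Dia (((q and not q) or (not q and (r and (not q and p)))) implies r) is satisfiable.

1. Dia (((q and not q) or (not q and (r and (not q and p)))) implies r), w0
2. ((q and not q) or (not q and (r and (not q and p)))) implies r, w1
3. r, w1
Accessibility: w0Rw0, w0Rw1, w1Rw0, w1Rw1

Yes, satisfiable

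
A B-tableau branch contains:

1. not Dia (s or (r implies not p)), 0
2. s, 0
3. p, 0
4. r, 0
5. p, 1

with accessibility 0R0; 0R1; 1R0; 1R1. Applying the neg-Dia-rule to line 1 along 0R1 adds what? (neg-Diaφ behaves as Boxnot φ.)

neg-Diaφ behaves as Boxnot φ: propagate the negated body to each accessible world.

not (s or (r implies not p)), 1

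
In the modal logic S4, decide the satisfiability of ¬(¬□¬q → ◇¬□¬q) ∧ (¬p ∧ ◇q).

1. ¬(¬□¬q → ◇¬□¬q) ∧ (¬p ∧ ◇q), u
2. ¬(¬□¬q → ◇¬□¬q), u
3. ¬p ∧ ◇q, u
4. ¬□¬q, u
5. ¬◇¬□¬q, u
6. ¬p, u
7. ◇q, u
8. □¬q, u
9. ¬q, u
10. q, v
11. □¬q, v
12. ¬q, v
Accessibility: uRu, uRv, vRv
Branch closes: q and ¬q both at v.
All branches of the tableau close; one closing branch shown above.

No, unsatisfiable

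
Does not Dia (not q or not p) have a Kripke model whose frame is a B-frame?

1. not Dia (not q or not p), 0
2. not (not q or not p), 0   [neg-Dia-rule on 1 via 0R0]
3. q, 0   [neg-or-rule on 2]
4. p, 0   [neg-or-rule on 2]
Accessibility: 0R0

Satisfiable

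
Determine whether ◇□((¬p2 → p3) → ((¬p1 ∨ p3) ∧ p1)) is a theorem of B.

Tableau for the negation ¬◇□((¬p2 → p3) → ((¬p1 ∨ p3) ∧ p1)):
1. ¬◇□((¬p2 → p3) → ((¬p1 ∨ p3) ∧ p1)), 0
2. ¬□((¬p2 → p3) → ((¬p1 ∨ p3) ∧ p1)), 0   [¬◇-rule on 1 via 0R0]
3. ¬((¬p2 → p3) → ((¬p1 ∨ p3) ∧ p1)), 1   [¬□-rule on 2: fresh world 1, 0R1]
4. ¬p2 → p3, 1   [¬→-rule on 3]
5. ¬((¬p1 ∨ p3) ∧ p1), 1   [¬→-rule on 3]
6. ¬□((¬p2 → p3) → ((¬p1 ∨ p3) ∧ p1)), 1   [¬◇-rule on 1 via 0R1]
7. p3, 1   [→-rule on 4 (branches; this branch)]
8. ¬p1, 1   [¬∧-rule on 5 (branches; this branch)]
9. ¬((¬p2 → p3) → ((¬p1 ∨ p3) ∧ p1)), 2   [¬□-rule on 6: fresh world 2, 1R2]
10. ¬p2 → p3, 2   [¬→-rule on 9]
11. ¬((¬p1 ∨ p3) ∧ p1), 2   [¬→-rule on 9]
12. p3, 2   [→-rule on 10 (branches; this branch)]
13. ¬p1, 2   [¬∧-rule on 11 (branches; this branch)]
Accessibility: 0R0, 0R1, 1R0, 1R1, 1R2, 2R1, 2R2
The negation has an open branch (countermodel exists).

No, not valid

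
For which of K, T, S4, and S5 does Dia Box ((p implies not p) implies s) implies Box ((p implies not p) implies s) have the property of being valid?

S5

S4-tableau for the negation not (Dia Box ((p implies not p) implies s) implies Box ((p implies not p) implies s)):
1. not (Dia Box ((p implies not p) implies s) implies Box ((p implies not p) implies s)), 0
2. Dia Box ((p implies not p) implies s), 0   [neg-implies-rule on 1]
3. not Box ((p implies not p) implies s), 0   [neg-implies-rule on 1]
4. Box ((p implies not p) implies s), 1   [Dia-rule on 2: fresh world 1, 0R1]
5. (p implies not p) implies s, 1   [Box-rule on 4 via 1R1]
6. s, 1   [implies-rule on 5 (branches; this branch)]
7. not ((p implies not p) implies s), 2   [neg-Box-rule on 3: fresh world 2, 0R2]
8. p implies not p, 2   [neg-implies-rule on 7]
9. not s, 2   [neg-implies-rule on 7]
10. not p, 2   [implies-rule on 8 (branches; this branch)]
Accessibility: 0R0, 0R1, 0R2, 1R1, 2R2
Complete open branch: countermodel on an S4-frame, so not valid in S4, nor in K, T (the same frame is also a K-frame and a T-frame).
S5-tableau for the negation not (Dia Box ((p implies not p) implies s) implies Box ((p implies not p) implies s)):
1. not (Dia Box ((p implies not p) implies s) implies Box ((p implies not p) implies s)), 0
2. Dia Box ((p implies not p) implies s), 0   [neg-implies-rule on 1]
3. not Box ((p implies not p) implies s), 0   [neg-implies-rule on 1]
4. Box ((p implies not p) implies s), 1   [Dia-rule on 2: fresh world 1, 0R1]
5. (p implies not p) implies s, 0   [Box-rule on 4 via 1R0]
6. (p implies not p) implies s, 1   [Box-rule on 4 via 1R1]
7. not (p implies not p), 0   [implies-rule on 5 (branches; this branch)]
8. p, 0   [neg-implies-rule on 7]
9. not (p implies not p), 1   [implies-rule on 6 (branches; this branch)]
10. p, 1   [neg-implies-rule on 9]
11. not ((p implies not p) implies s), 2   [neg-Box-rule on 3: fresh world 2, 0R2]
12. p implies not p, 2   [neg-implies-rule on 11]
13. not s, 2   [neg-implies-rule on 11]
14. (p implies not p) implies s, 2   [Box-rule on 4 via 1R2]
15. not p, 2   [implies-rule on 12 (branches; this branch)]
16. not (p implies not p), 2   [implies-rule on 14 (branches; this branch)]
17. p, 2   [neg-implies-rule on 16]
Accessibility: 0R0, 0R1, 0R2, 1R0, 1R1, 1R2, 2R0, 2R1, 2R2
Branch closes: p and not p both at 2.
Every branch closes (one shown): valid in S5.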